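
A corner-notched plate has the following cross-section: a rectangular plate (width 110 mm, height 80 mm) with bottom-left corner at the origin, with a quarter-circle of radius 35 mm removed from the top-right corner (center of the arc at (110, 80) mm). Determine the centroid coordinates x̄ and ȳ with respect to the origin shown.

x̄ = 50.07 mm, ȳ = 36.91 mm

plate: A = 110 × 80 = 8800.00, centroid at (55.00, 40.00).
removed quarter-circle: A = −¼π·35² = -962.11, centroid at (95.15, 65.15).
ΣA = 7837.89 mm², ΣAx̄ = 392459.26 mm³, ΣAȳ = 289322.65 mm³.
x̄ = 392459.26/7837.89 = 50.07 mm; ȳ = 289322.65/7837.89 = 36.91 mm.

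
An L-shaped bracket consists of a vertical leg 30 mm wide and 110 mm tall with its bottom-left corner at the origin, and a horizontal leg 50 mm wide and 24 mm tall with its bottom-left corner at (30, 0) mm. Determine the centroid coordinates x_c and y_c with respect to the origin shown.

x_c = 25.67 mm, y_c = 43.53 mm

vertical leg: A = 30 × 110 = 3300.00, centroid at (15.00, 55.00).
horizontal leg: A = 50 × 24 = 1200.00, centroid at (55.00, 12.00).
ΣA = 4500.00 mm², ΣAx_c = 115500.00 mm³, ΣAy_c = 195900.00 mm³.
x_c = 115500.00/4500.00 = 25.67 mm; y_c = 195900.00/4500.00 = 43.53 mm.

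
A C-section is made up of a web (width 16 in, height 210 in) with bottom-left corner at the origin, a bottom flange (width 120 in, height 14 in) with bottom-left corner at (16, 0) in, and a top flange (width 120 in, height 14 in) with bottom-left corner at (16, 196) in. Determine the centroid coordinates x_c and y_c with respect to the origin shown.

x_c = 42.00 in, y_c = 105.00 in

web: A = 16 × 210 = 3360.00, centroid at (8.00, 105.00).
bottom flange: A = 120 × 14 = 1680.00, centroid at (76.00, 7.00).
top flange: A = 120 × 14 = 1680.00, centroid at (76.00, 203.00).
ΣA = 6720.00 in², ΣAx_c = 282240.00 in³, ΣAy_c = 705600.00 in³.
x_c = 282240.00/6720.00 = 42.00 in; y_c = 705600.00/6720.00 = 105.00 in.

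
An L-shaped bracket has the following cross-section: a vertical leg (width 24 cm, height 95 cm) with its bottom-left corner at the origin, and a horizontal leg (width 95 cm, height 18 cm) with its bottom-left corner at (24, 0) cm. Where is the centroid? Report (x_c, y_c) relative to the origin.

x_c = 37.50 cm, y_c = 31.00 cm

vertical leg: A = 24 × 95 = 2280.00, centroid at (12.00, 47.50).
horizontal leg: A = 95 × 18 = 1710.00, centroid at (71.50, 9.00).
ΣA = 3990.00 cm²
ΣAx_c = (2280.00)(12.00) + (1710.00)(71.50) = 149625.00 cm³
ΣAy_c = (2280.00)(47.50) + (1710.00)(9.00) = 123690.00 cm³
x_c = 149625.00 / 3990.00 = 37.50 cm
y_c = 123690.00 / 3990.00 = 31.00 cm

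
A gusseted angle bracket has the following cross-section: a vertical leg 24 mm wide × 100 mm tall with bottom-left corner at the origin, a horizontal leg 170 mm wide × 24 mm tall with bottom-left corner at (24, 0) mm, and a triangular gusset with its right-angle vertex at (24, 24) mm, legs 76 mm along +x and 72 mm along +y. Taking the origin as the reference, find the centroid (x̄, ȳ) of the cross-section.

x̄ = 66.03 mm, ȳ = 32.58 mm

Part | A | x̄ᵢ | ȳᵢ | A·x̄ᵢ | A·ȳᵢ
vertical leg | 2400.00 | 12.00 | 50.00 | 28800.00 | 120000.00
horizontal leg | 4080.00 | 109.00 | 12.00 | 444720.00 | 48960.00
gusset | 2736.00 | 49.33 | 48.00 | 134976.00 | 131328.00
Σ | 9216.00 |  |  | 608496.00 | 300288.00
x̄ = 608496.00 / 9216.00 = 66.03 mm
ȳ = 300288.00 / 9216.00 = 32.58 mm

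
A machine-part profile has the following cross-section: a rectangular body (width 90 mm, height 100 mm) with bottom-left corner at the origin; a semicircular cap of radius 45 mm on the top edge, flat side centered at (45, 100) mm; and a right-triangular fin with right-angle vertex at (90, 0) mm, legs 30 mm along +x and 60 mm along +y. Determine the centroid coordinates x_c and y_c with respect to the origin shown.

x_c = 48.78 mm, y_c = 64.74 mm

rectangular body: A = 90 × 100 = 9000.00, centroid at (45.00, 50.00).
semicircular top: A = ½π·45² = 3180.86, centroid at (45.00, 119.10).
triangular fin: A = ½·30·60 = 900.00, centroid at (100.00, 20.00).
ΣA = 13080.86 mm²
ΣAx_c = (9000.00)(45.00) + (3180.86)(45.00) + (900.00)(100.00) = 638138.82 mm³
ΣAy_c = (9000.00)(50.00) + (3180.86)(119.10) + (900.00)(20.00) = 846836.26 mm³
x_c = 638138.82 / 13080.86 = 48.78 mm
y_c = 846836.26 / 13080.86 = 64.74 mm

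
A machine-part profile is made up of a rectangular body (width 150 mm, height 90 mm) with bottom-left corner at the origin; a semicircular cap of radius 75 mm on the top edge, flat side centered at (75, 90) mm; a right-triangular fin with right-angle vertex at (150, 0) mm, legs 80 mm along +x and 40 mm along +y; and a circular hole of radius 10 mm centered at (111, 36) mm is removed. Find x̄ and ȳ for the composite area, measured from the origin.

x̄ = 81.41 mm, ȳ = 71.71 mm

rectangular body: A = 150 × 90 = 13500.00, centroid at (75.00, 45.00).
semicircular top: A = ½π·75² = 8835.73, centroid at (75.00, 121.83).
triangular fin: A = ½·80·40 = 1600.00, centroid at (176.67, 13.33).
hole: A = −π·10² = -314.16, centroid at (111.00, 36.00).
ΣA = 23621.57 mm², ΣAx̄ = 1922974.69 mm³, ΣAȳ = 1693989.24 mm³.
x̄ = 1922974.69/23621.57 = 81.41 mm; ȳ = 1693989.24/23621.57 = 71.71 mm.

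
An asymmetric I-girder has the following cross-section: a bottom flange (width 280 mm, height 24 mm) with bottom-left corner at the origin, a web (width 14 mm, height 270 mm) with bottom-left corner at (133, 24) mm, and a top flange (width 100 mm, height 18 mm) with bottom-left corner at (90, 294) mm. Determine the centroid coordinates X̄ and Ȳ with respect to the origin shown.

bottom flange: A = 280 × 24 = 6720.00, centroid at (140.00, 12.00).
web: A = 14 × 270 = 3780.00, centroid at (140.00, 159.00).
top flange: A = 100 × 18 = 1800.00, centroid at (140.00, 303.00).
ΣA = 12300.00 mm², ΣAX̄ = 1722000.00 mm³, ΣAȲ = 1227060.00 mm³.
X̄ = 1722000.00/12300.00 = 140.00 mm; Ȳ = 1227060.00/12300.00 = 99.76 mm.

X̄ = 140.00 mm, Ȳ = 99.76 mm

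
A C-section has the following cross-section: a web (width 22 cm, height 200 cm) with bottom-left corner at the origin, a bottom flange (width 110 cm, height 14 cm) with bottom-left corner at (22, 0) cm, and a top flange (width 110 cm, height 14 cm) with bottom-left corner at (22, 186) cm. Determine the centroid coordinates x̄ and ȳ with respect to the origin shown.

Part | A | x̄ᵢ | ȳᵢ | A·x̄ᵢ | A·ȳᵢ
web | 4400.00 | 11.00 | 100.00 | 48400.00 | 440000.00
bottom flange | 1540.00 | 77.00 | 7.00 | 118580.00 | 10780.00
top flange | 1540.00 | 77.00 | 193.00 | 118580.00 | 297220.00
Σ | 7480.00 |  |  | 285560.00 | 748000.00
x̄ = 285560.00 / 7480.00 = 38.18 cm
ȳ = 748000.00 / 7480.00 = 100.00 cm

x̄ = 38.18 cm, ȳ = 100.00 cm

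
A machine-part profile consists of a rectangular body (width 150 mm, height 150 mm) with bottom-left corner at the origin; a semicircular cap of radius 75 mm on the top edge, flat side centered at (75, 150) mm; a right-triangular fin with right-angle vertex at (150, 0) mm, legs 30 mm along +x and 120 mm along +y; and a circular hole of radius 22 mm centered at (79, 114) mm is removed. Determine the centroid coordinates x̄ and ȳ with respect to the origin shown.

x̄ = 79.65 mm, ȳ = 100.99 mm

rectangular body: A = 150 × 150 = 22500.00, centroid at (75.00, 75.00).
semicircular top: A = ½π·75² = 8835.73, centroid at (75.00, 181.83).
triangular fin: A = ½·30·120 = 1800.00, centroid at (160.00, 40.00).
hole: A = −π·22² = -1520.53, centroid at (79.00, 114.00).
ΣA = 31615.20 mm², ΣAx̄ = 2518057.76 mm³, ΣAȳ = 3192768.88 mm³.
x̄ = 2518057.76/31615.20 = 79.65 mm; ȳ = 3192768.88/31615.20 = 100.99 mm.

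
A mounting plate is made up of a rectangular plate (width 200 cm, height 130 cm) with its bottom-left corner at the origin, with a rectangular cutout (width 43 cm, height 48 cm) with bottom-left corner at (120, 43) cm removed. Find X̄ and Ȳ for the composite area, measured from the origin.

plate: A = 200 × 130 = 26000.00, centroid at (100.00, 65.00).
hole: A = −(43 × 48) = -2064.00, centroid at (141.50, 67.00).
ΣA = 23936.00 cm²
ΣAX̄ = (26000.00)(100.00) + (-2064.00)(141.50) = 2307944.00 cm³
ΣAȲ = (26000.00)(65.00) + (-2064.00)(67.00) = 1551712.00 cm³
X̄ = 2307944.00 / 23936.00 = 96.42 cm
Ȳ = 1551712.00 / 23936.00 = 64.83 cm

X̄ = 96.42 cm, Ȳ = 64.83 cm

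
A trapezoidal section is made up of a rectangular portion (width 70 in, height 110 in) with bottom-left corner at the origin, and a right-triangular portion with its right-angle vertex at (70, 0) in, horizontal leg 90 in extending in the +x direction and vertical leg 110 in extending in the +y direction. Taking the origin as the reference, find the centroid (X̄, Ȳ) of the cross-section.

Part | A | x̄ᵢ | ȳᵢ | A·x̄ᵢ | A·ȳᵢ
rectangular portion | 7700.00 | 35.00 | 55.00 | 269500.00 | 423500.00
triangular portion | 4950.00 | 100.00 | 36.67 | 495000.00 | 181500.00
Σ | 12650.00 |  |  | 764500.00 | 605000.00
X̄ = 764500.00 / 12650.00 = 60.43 in
Ȳ = 605000.00 / 12650.00 = 47.83 in

X̄ = 60.43 in, Ȳ = 47.83 in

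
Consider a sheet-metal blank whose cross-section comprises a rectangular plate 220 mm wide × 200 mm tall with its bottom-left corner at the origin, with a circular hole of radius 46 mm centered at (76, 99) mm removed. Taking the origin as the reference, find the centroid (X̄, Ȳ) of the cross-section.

plate: A = 220 × 200 = 44000.00, centroid at (110.00, 100.00).
hole: A = −π·46² = -6647.61, centroid at (76.00, 99.00).
ΣA = 37352.39 mm²
ΣAX̄ = (44000.00)(110.00) + (-6647.61)(76.00) = 4334781.64 mm³
ΣAȲ = (44000.00)(100.00) + (-6647.61)(99.00) = 3741886.60 mm³
X̄ = 4334781.64 / 37352.39 = 116.05 mm
Ȳ = 3741886.60 / 37352.39 = 100.18 mm

X̄ = 116.05 mm, Ȳ = 100.18 mm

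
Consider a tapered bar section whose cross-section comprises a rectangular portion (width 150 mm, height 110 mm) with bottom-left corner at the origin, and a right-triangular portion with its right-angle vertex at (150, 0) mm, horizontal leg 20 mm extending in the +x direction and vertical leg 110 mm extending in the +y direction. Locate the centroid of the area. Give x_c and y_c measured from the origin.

x_c = 80.10 mm, y_c = 53.85 mm

rectangular portion: A = 150 × 110 = 16500.00, centroid at (75.00, 55.00).
triangular portion: A = ½·20·110 = 1100.00, centroid at (156.67, 36.67).
ΣA = 17600.00 mm²
ΣAx_c = (16500.00)(75.00) + (1100.00)(156.67) = 1409833.33 mm³
ΣAy_c = (16500.00)(55.00) + (1100.00)(36.67) = 947833.33 mm³
x_c = 1409833.33 / 17600.00 = 80.10 mm
y_c = 947833.33 / 17600.00 = 53.85 mm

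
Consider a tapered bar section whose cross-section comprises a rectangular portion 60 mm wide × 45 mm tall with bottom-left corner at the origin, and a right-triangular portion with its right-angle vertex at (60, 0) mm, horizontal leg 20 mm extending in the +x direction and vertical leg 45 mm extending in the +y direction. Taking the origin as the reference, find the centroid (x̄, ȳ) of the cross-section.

x̄ = 35.24 mm, ȳ = 21.43 mm

rectangular portion: A = 60 × 45 = 2700.00, centroid at (30.00, 22.50).
triangular portion: A = ½·20·45 = 450.00, centroid at (66.67, 15.00).
ΣA = 3150.00 mm²
ΣAx̄ = (2700.00)(30.00) + (450.00)(66.67) = 111000.00 mm³
ΣAȳ = (2700.00)(22.50) + (450.00)(15.00) = 67500.00 mm³
x̄ = 111000.00 / 3150.00 = 35.24 mm
ȳ = 67500.00 / 3150.00 = 21.43 mm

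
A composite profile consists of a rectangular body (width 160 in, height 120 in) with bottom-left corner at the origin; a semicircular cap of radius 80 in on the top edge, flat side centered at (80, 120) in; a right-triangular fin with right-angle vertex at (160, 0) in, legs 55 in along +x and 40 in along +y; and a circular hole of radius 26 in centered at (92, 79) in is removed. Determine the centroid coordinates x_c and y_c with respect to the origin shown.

Part | A | x̄ᵢ | ȳᵢ | A·x̄ᵢ | A·ȳᵢ
rectangular body | 19200.00 | 80.00 | 60.00 | 1536000.00 | 1152000.00
semicircular top | 10053.10 | 80.00 | 153.95 | 804247.72 | 1547704.91
triangular fin | 1100.00 | 178.33 | 13.33 | 196166.67 | 14666.67
hole | -2123.72 | 92.00 | 79.00 | -195381.93 | -167773.61
Σ | 28229.38 |  |  | 2341032.46 | 2546597.96
x_c = 2341032.46 / 28229.38 = 82.93 in
y_c = 2546597.96 / 28229.38 = 90.21 in

x_c = 82.93 in, y_c = 90.21 in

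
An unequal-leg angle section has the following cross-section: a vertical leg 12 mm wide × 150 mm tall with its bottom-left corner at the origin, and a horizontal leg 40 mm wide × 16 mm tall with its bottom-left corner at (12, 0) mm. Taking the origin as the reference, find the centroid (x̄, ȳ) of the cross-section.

vertical leg: A = 12 × 150 = 1800.00, centroid at (6.00, 75.00).
horizontal leg: A = 40 × 16 = 640.00, centroid at (32.00, 8.00).
ΣA = 2440.00 mm²
ΣAx̄ = (1800.00)(6.00) + (640.00)(32.00) = 31280.00 mm³
ΣAȳ = (1800.00)(75.00) + (640.00)(8.00) = 140120.00 mm³
x̄ = 31280.00 / 2440.00 = 12.82 mm
ȳ = 140120.00 / 2440.00 = 57.43 mm

x̄ = 12.82 mm, ȳ = 57.43 mm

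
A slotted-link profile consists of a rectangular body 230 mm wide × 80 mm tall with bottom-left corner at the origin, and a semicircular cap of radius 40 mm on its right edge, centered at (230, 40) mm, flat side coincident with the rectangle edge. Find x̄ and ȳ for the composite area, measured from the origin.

x̄ = 130.86 mm, ȳ = 40.00 mm

rectangular body: A = 230 × 80 = 18400.00, centroid at (115.00, 40.00).
semicircular end: A = ½π·40² = 2513.27, centroid at (246.98, 40.00).
ΣA = 20913.27 mm²
ΣAx̄ = (18400.00)(115.00) + (2513.27)(246.98) = 2736719.71 mm³
ΣAȳ = (18400.00)(40.00) + (2513.27)(40.00) = 836530.96 mm³
x̄ = 2736719.71 / 20913.27 = 130.86 mm
ȳ = 836530.96 / 20913.27 = 40.00 mm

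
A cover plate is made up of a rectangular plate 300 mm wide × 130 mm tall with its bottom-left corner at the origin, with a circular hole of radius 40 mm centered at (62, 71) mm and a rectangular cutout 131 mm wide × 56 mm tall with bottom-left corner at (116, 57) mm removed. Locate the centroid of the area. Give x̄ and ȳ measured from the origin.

x̄ = 157.93 mm, ȳ = 58.36 mm

Part | A | x̄ᵢ | ȳᵢ | A·x̄ᵢ | A·ȳᵢ
plate | 39000.00 | 150.00 | 65.00 | 5850000.00 | 2535000.00
hole 1 | -5026.55 | 62.00 | 71.00 | -311645.99 | -356884.93
hole 2 | -7336.00 | 181.50 | 85.00 | -1331484.00 | -623560.00
Σ | 26637.45 |  |  | 4206870.01 | 1554555.07
x̄ = 4206870.01 / 26637.45 = 157.93 mm
ȳ = 1554555.07 / 26637.45 = 58.36 mm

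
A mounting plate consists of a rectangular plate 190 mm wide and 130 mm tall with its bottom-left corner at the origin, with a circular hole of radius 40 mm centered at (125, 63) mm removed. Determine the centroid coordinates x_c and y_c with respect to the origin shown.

plate: A = 190 × 130 = 24700.00, centroid at (95.00, 65.00).
hole: A = −π·40² = -5026.55, centroid at (125.00, 63.00).
ΣA = 19673.45 mm², ΣAx_c = 1718181.47 mm³, ΣAy_c = 1288827.46 mm³.
x_c = 1718181.47/19673.45 = 87.34 mm; y_c = 1288827.46/19673.45 = 65.51 mm.

x_c = 87.34 mm, y_c = 65.51 mm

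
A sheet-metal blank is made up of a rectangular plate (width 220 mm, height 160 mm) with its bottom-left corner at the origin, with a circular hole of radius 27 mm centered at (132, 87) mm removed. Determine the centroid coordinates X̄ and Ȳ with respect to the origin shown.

X̄ = 108.47 mm, Ȳ = 79.51 mm

Part | A | x̄ᵢ | ȳᵢ | A·x̄ᵢ | A·ȳᵢ
plate | 35200.00 | 110.00 | 80.00 | 3872000.00 | 2816000.00
hole | -2290.22 | 132.00 | 87.00 | -302309.18 | -199249.23
Σ | 32909.78 |  |  | 3569690.82 | 2616750.77
X̄ = 3569690.82 / 32909.78 = 108.47 mm
Ȳ = 2616750.77 / 32909.78 = 79.51 mm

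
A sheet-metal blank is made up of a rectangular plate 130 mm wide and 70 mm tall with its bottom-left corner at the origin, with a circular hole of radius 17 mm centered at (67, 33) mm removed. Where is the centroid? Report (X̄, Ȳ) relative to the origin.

plate: A = 130 × 70 = 9100.00, centroid at (65.00, 35.00).
hole: A = −π·17² = -907.92, centroid at (67.00, 33.00).
ΣA = 8192.08 mm²
ΣAX̄ = (9100.00)(65.00) + (-907.92)(67.00) = 530669.34 mm³
ΣAȲ = (9100.00)(35.00) + (-907.92)(33.00) = 288538.63 mm³
X̄ = 530669.34 / 8192.08 = 64.78 mm
Ȳ = 288538.63 / 8192.08 = 35.22 mm

X̄ = 64.78 mm, Ȳ = 35.22 mm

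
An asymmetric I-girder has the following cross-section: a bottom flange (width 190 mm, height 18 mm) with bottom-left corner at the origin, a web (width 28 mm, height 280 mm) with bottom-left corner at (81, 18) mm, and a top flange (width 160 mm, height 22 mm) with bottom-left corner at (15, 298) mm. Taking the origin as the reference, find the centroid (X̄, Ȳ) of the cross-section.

Part | A | x̄ᵢ | ȳᵢ | A·x̄ᵢ | A·ȳᵢ
bottom flange | 3420.00 | 95.00 | 9.00 | 324900.00 | 30780.00
web | 7840.00 | 95.00 | 158.00 | 744800.00 | 1238720.00
top flange | 3520.00 | 95.00 | 309.00 | 334400.00 | 1087680.00
Σ | 14780.00 |  |  | 1404100.00 | 2357180.00
X̄ = 1404100.00 / 14780.00 = 95.00 mm
Ȳ = 2357180.00 / 14780.00 = 159.48 mm

X̄ = 95.00 mm, Ȳ = 159.48 mm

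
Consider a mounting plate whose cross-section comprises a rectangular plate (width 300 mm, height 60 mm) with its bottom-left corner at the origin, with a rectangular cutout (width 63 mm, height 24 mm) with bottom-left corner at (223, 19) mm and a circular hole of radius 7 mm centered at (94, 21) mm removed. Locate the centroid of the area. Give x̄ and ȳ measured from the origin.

Part | A | x̄ᵢ | ȳᵢ | A·x̄ᵢ | A·ȳᵢ
plate | 18000.00 | 150.00 | 30.00 | 2700000.00 | 540000.00
hole 1 | -1512.00 | 254.50 | 31.00 | -384804.00 | -46872.00
hole 2 | -153.94 | 94.00 | 21.00 | -14470.18 | -3232.70
Σ | 16334.06 |  |  | 2300725.82 | 489895.30
x̄ = 2300725.82 / 16334.06 = 140.85 mm
ȳ = 489895.30 / 16334.06 = 29.99 mm

x̄ = 140.85 mm, ȳ = 29.99 mm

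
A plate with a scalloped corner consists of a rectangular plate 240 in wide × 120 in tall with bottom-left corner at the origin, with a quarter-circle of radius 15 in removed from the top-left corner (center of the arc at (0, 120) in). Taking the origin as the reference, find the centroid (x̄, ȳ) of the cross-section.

plate: A = 240 × 120 = 28800.00, centroid at (120.00, 60.00).
removed quarter-circle: A = −¼π·15² = -176.71, centroid at (6.37, 113.63).
ΣA = 28623.29 in²
ΣAx̄ = (28800.00)(120.00) + (-176.71)(6.37) = 3454875.00 in³
ΣAȳ = (28800.00)(60.00) + (-176.71)(113.63) = 1707919.25 in³
x̄ = 3454875.00 / 28623.29 = 120.70 in
ȳ = 1707919.25 / 28623.29 = 59.67 in

x̄ = 120.70 in, ȳ = 59.67 in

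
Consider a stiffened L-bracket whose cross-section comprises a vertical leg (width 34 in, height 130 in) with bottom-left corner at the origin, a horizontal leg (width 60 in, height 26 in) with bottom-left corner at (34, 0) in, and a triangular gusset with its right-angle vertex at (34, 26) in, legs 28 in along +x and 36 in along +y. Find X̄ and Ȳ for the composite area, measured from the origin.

Part | A | x̄ᵢ | ȳᵢ | A·x̄ᵢ | A·ȳᵢ
vertical leg | 4420.00 | 17.00 | 65.00 | 75140.00 | 287300.00
horizontal leg | 1560.00 | 64.00 | 13.00 | 99840.00 | 20280.00
gusset | 504.00 | 43.33 | 38.00 | 21840.00 | 19152.00
Σ | 6484.00 |  |  | 196820.00 | 326732.00
X̄ = 196820.00 / 6484.00 = 30.35 in
Ȳ = 326732.00 / 6484.00 = 50.39 in

X̄ = 30.35 in, Ȳ = 50.39 in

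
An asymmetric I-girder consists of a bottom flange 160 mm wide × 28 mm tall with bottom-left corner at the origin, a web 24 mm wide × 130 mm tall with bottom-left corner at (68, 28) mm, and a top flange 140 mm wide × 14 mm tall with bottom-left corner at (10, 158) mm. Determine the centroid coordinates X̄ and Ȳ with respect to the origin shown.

Part | A | x̄ᵢ | ȳᵢ | A·x̄ᵢ | A·ȳᵢ
bottom flange | 4480.00 | 80.00 | 14.00 | 358400.00 | 62720.00
web | 3120.00 | 80.00 | 93.00 | 249600.00 | 290160.00
top flange | 1960.00 | 80.00 | 165.00 | 156800.00 | 323400.00
Σ | 9560.00 |  |  | 764800.00 | 676280.00
X̄ = 764800.00 / 9560.00 = 80.00 mm
Ȳ = 676280.00 / 9560.00 = 70.74 mm

X̄ = 80.00 mm, Ȳ = 70.74 mm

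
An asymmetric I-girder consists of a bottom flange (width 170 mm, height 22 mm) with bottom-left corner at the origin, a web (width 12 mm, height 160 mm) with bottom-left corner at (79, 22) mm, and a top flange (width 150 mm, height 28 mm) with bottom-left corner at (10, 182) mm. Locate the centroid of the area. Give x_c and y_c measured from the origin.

bottom flange: A = 170 × 22 = 3740.00, centroid at (85.00, 11.00).
web: A = 12 × 160 = 1920.00, centroid at (85.00, 102.00).
top flange: A = 150 × 28 = 4200.00, centroid at (85.00, 196.00).
ΣA = 9860.00 mm², ΣAx_c = 838100.00 mm³, ΣAy_c = 1060180.00 mm³.
x_c = 838100.00/9860.00 = 85.00 mm; y_c = 1060180.00/9860.00 = 107.52 mm.

x_c = 85.00 mm, y_c = 107.52 mm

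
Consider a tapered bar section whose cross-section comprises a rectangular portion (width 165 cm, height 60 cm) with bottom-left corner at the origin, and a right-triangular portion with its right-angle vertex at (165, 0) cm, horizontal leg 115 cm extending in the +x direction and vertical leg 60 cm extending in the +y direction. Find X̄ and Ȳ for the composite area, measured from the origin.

X̄ = 113.73 cm, Ȳ = 27.42 cm

Part | A | x̄ᵢ | ȳᵢ | A·x̄ᵢ | A·ȳᵢ
rectangular portion | 9900.00 | 82.50 | 30.00 | 816750.00 | 297000.00
triangular portion | 3450.00 | 203.33 | 20.00 | 701500.00 | 69000.00
Σ | 13350.00 |  |  | 1518250.00 | 366000.00
X̄ = 1518250.00 / 13350.00 = 113.73 cm
Ȳ = 366000.00 / 13350.00 = 27.42 cm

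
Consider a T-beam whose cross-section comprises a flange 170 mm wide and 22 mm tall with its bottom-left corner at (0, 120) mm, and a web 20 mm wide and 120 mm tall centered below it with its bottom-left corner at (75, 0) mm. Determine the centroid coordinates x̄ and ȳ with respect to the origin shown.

web: A = 20 × 120 = 2400.00, centroid at (85.00, 60.00).
flange: A = 170 × 22 = 3740.00, centroid at (85.00, 131.00).
ΣA = 6140.00 mm², ΣAx̄ = 521900.00 mm³, ΣAȳ = 633940.00 mm³.
x̄ = 521900.00/6140.00 = 85.00 mm; ȳ = 633940.00/6140.00 = 103.25 mm.

x̄ = 85.00 mm, ȳ = 103.25 mm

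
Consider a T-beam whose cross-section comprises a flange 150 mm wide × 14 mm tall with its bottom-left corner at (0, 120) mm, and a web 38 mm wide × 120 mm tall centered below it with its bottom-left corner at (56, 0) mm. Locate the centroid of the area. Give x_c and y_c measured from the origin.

web: A = 38 × 120 = 4560.00, centroid at (75.00, 60.00).
flange: A = 150 × 14 = 2100.00, centroid at (75.00, 127.00).
ΣA = 6660.00 mm²
ΣAx_c = (4560.00)(75.00) + (2100.00)(75.00) = 499500.00 mm³
ΣAy_c = (4560.00)(60.00) + (2100.00)(127.00) = 540300.00 mm³
x_c = 499500.00 / 6660.00 = 75.00 mm
y_c = 540300.00 / 6660.00 = 81.13 mm

x_c = 75.00 mm, y_c = 81.13 mm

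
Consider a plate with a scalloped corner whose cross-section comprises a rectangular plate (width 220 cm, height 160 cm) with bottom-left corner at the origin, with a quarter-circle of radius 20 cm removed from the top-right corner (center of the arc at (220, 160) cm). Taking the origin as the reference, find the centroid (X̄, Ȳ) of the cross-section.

plate: A = 220 × 160 = 35200.00, centroid at (110.00, 80.00).
removed quarter-circle: A = −¼π·20² = -314.16, centroid at (211.51, 151.51).
ΣA = 34885.84 cm², ΣAX̄ = 3805551.63 cm³, ΣAȲ = 2768401.18 cm³.
X̄ = 3805551.63/34885.84 = 109.09 cm; Ȳ = 2768401.18/34885.84 = 79.36 cm.

X̄ = 109.09 cm, Ȳ = 79.36 cm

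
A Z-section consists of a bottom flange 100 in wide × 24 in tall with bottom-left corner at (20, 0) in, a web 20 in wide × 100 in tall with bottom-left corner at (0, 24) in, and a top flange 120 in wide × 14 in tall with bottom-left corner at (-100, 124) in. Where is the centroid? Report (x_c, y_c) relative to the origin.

bottom flange: A = 100 × 24 = 2400.00, centroid at (70.00, 12.00).
web: A = 20 × 100 = 2000.00, centroid at (10.00, 74.00).
top flange: A = 120 × 14 = 1680.00, centroid at (-40.00, 131.00).
ΣA = 6080.00 in²
ΣAx_c = (2400.00)(70.00) + (2000.00)(10.00) + (1680.00)(-40.00) = 120800.00 in³
ΣAy_c = (2400.00)(12.00) + (2000.00)(74.00) + (1680.00)(131.00) = 396880.00 in³
x_c = 120800.00 / 6080.00 = 19.87 in
y_c = 396880.00 / 6080.00 = 65.28 in

x_c = 19.87 in, y_c = 65.28 in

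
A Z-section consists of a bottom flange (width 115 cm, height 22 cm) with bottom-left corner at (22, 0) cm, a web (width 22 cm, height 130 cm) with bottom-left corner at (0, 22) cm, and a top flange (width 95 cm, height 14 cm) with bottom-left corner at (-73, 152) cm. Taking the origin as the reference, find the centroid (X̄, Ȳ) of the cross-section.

X̄ = 29.57 cm, Ȳ = 72.64 cm

Part | A | x̄ᵢ | ȳᵢ | A·x̄ᵢ | A·ȳᵢ
bottom flange | 2530.00 | 79.50 | 11.00 | 201135.00 | 27830.00
web | 2860.00 | 11.00 | 87.00 | 31460.00 | 248820.00
top flange | 1330.00 | -25.50 | 159.00 | -33915.00 | 211470.00
Σ | 6720.00 |  |  | 198680.00 | 488120.00
X̄ = 198680.00 / 6720.00 = 29.57 cm
Ȳ = 488120.00 / 6720.00 = 72.64 cm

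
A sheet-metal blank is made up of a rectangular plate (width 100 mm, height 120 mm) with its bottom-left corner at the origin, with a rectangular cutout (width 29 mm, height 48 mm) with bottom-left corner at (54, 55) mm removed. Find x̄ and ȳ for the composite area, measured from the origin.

x̄ = 47.57 mm, ȳ = 57.51 mm

plate: A = 100 × 120 = 12000.00, centroid at (50.00, 60.00).
hole: A = −(29 × 48) = -1392.00, centroid at (68.50, 79.00).
ΣA = 10608.00 mm², ΣAx̄ = 504648.00 mm³, ΣAȳ = 610032.00 mm³.
x̄ = 504648.00/10608.00 = 47.57 mm; ȳ = 610032.00/10608.00 = 57.51 mm.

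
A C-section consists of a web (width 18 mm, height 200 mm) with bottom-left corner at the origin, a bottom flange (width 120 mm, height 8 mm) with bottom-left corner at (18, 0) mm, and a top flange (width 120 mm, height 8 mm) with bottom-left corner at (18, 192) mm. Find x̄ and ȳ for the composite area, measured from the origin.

web: A = 18 × 200 = 3600.00, centroid at (9.00, 100.00).
bottom flange: A = 120 × 8 = 960.00, centroid at (78.00, 4.00).
top flange: A = 120 × 8 = 960.00, centroid at (78.00, 196.00).
ΣA = 5520.00 mm², ΣAx̄ = 182160.00 mm³, ΣAȳ = 552000.00 mm³.
x̄ = 182160.00/5520.00 = 33.00 mm; ȳ = 552000.00/5520.00 = 100.00 mm.

x̄ = 33.00 mm, ȳ = 100.00 mm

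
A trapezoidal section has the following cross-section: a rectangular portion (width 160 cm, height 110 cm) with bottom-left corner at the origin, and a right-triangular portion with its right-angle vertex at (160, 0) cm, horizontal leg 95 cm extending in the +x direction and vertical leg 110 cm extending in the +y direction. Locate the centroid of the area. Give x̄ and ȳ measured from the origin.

rectangular portion: A = 160 × 110 = 17600.00, centroid at (80.00, 55.00).
triangular portion: A = ½·95·110 = 5225.00, centroid at (191.67, 36.67).
ΣA = 22825.00 cm², ΣAx̄ = 2409458.33 cm³, ΣAȳ = 1159583.33 cm³.
x̄ = 2409458.33/22825.00 = 105.56 cm; ȳ = 1159583.33/22825.00 = 50.80 cm.

x̄ = 105.56 cm, ȳ = 50.80 cm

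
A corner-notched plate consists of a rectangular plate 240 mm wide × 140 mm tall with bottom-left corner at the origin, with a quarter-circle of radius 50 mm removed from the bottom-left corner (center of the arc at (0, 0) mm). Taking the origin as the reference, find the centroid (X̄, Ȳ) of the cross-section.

X̄ = 126.13 mm, Ȳ = 73.03 mm

plate: A = 240 × 140 = 33600.00, centroid at (120.00, 70.00).
removed quarter-circle: A = −¼π·50² = -1963.50, centroid at (21.22, 21.22).
ΣA = 31636.50 mm²
ΣAX̄ = (33600.00)(120.00) + (-1963.50)(21.22) = 3990333.33 mm³
ΣAȲ = (33600.00)(70.00) + (-1963.50)(21.22) = 2310333.33 mm³
X̄ = 3990333.33 / 31636.50 = 126.13 mm
Ȳ = 2310333.33 / 31636.50 = 73.03 mm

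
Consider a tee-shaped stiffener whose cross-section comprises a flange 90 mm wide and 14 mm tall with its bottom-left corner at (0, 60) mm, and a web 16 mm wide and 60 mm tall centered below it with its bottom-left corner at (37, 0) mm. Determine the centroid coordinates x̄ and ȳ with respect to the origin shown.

x̄ = 45.00 mm, ȳ = 51.00 mm

web: A = 16 × 60 = 960.00, centroid at (45.00, 30.00).
flange: A = 90 × 14 = 1260.00, centroid at (45.00, 67.00).
ΣA = 2220.00 mm², ΣAx̄ = 99900.00 mm³, ΣAȳ = 113220.00 mm³.
x̄ = 99900.00/2220.00 = 45.00 mm; ȳ = 113220.00/2220.00 = 51.00 mm.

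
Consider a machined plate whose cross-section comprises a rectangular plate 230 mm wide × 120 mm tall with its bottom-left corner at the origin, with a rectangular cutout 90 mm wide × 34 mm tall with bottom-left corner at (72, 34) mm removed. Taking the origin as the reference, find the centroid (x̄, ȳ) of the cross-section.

x̄ = 114.75 mm, ȳ = 61.12 mm

plate: A = 230 × 120 = 27600.00, centroid at (115.00, 60.00).
hole: A = −(90 × 34) = -3060.00, centroid at (117.00, 51.00).
ΣA = 24540.00 mm², ΣAx̄ = 2815980.00 mm³, ΣAȳ = 1499940.00 mm³.
x̄ = 2815980.00/24540.00 = 114.75 mm; ȳ = 1499940.00/24540.00 = 61.12 mm.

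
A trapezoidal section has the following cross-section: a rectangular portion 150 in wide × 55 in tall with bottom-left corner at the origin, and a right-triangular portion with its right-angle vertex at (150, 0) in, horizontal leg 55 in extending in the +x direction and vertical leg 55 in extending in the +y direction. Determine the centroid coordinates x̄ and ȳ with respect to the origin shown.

Part | A | x̄ᵢ | ȳᵢ | A·x̄ᵢ | A·ȳᵢ
rectangular portion | 8250.00 | 75.00 | 27.50 | 618750.00 | 226875.00
triangular portion | 1512.50 | 168.33 | 18.33 | 254604.17 | 27729.17
Σ | 9762.50 |  |  | 873354.17 | 254604.17
x̄ = 873354.17 / 9762.50 = 89.46 in
ȳ = 254604.17 / 9762.50 = 26.08 in

x̄ = 89.46 in, ȳ = 26.08 in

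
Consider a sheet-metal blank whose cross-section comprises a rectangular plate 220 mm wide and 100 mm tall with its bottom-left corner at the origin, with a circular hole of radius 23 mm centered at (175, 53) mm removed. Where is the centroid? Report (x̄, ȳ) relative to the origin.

plate: A = 220 × 100 = 22000.00, centroid at (110.00, 50.00).
hole: A = −π·23² = -1661.90, centroid at (175.00, 53.00).
ΣA = 20338.10 mm², ΣAx̄ = 2129167.06 mm³, ΣAȳ = 1011919.17 mm³.
x̄ = 2129167.06/20338.10 = 104.69 mm; ȳ = 1011919.17/20338.10 = 49.75 mm.

x̄ = 104.69 mm, ȳ = 49.75 mm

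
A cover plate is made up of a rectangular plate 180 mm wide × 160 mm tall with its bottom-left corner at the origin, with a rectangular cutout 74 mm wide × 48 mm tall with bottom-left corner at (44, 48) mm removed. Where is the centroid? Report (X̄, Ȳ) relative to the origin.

X̄ = 91.27 mm, Ȳ = 81.13 mm

Part | A | x̄ᵢ | ȳᵢ | A·x̄ᵢ | A·ȳᵢ
plate | 28800.00 | 90.00 | 80.00 | 2592000.00 | 2304000.00
hole | -3552.00 | 81.00 | 72.00 | -287712.00 | -255744.00
Σ | 25248.00 |  |  | 2304288.00 | 2048256.00
X̄ = 2304288.00 / 25248.00 = 91.27 mm
Ȳ = 2048256.00 / 25248.00 = 81.13 mm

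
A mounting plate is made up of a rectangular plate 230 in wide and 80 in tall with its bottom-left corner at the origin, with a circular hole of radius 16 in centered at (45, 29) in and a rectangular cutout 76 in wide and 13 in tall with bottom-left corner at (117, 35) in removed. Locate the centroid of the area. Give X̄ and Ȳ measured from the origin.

plate: A = 230 × 80 = 18400.00, centroid at (115.00, 40.00).
hole 1: A = −π·16² = -804.25, centroid at (45.00, 29.00).
hole 2: A = −(76 × 13) = -988.00, centroid at (155.00, 41.50).
ΣA = 16607.75 in², ΣAX̄ = 1926668.85 in³, ΣAȲ = 671674.82 in³.
X̄ = 1926668.85/16607.75 = 116.01 in; Ȳ = 671674.82/16607.75 = 40.44 in.

X̄ = 116.01 in, Ȳ = 40.44 in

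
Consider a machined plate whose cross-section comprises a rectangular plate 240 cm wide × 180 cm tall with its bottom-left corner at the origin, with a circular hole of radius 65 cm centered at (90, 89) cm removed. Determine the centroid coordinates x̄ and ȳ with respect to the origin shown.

Part | A | x̄ᵢ | ȳᵢ | A·x̄ᵢ | A·ȳᵢ
plate | 43200.00 | 120.00 | 90.00 | 5184000.00 | 3888000.00
hole | -13273.23 | 90.00 | 89.00 | -1194590.61 | -1181317.38
Σ | 29926.77 |  |  | 3989409.39 | 2706682.62
x̄ = 3989409.39 / 29926.77 = 133.31 cm
ȳ = 2706682.62 / 29926.77 = 90.44 cm

x̄ = 133.31 cm, ȳ = 90.44 cm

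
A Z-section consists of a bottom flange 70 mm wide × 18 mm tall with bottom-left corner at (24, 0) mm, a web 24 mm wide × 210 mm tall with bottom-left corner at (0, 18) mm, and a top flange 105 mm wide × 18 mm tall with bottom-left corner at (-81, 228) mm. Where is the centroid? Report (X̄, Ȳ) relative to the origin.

bottom flange: A = 70 × 18 = 1260.00, centroid at (59.00, 9.00).
web: A = 24 × 210 = 5040.00, centroid at (12.00, 123.00).
top flange: A = 105 × 18 = 1890.00, centroid at (-28.50, 237.00).
ΣA = 8190.00 mm², ΣAX̄ = 80955.00 mm³, ΣAȲ = 1079190.00 mm³.
X̄ = 80955.00/8190.00 = 9.88 mm; Ȳ = 1079190.00/8190.00 = 131.77 mm.

X̄ = 9.88 mm, Ȳ = 131.77 mm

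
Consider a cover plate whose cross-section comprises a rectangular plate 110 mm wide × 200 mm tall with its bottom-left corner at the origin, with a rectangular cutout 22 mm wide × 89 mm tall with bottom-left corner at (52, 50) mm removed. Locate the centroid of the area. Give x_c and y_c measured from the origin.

Part | A | x̄ᵢ | ȳᵢ | A·x̄ᵢ | A·ȳᵢ
plate | 22000.00 | 55.00 | 100.00 | 1210000.00 | 2200000.00
hole | -1958.00 | 63.00 | 94.50 | -123354.00 | -185031.00
Σ | 20042.00 |  |  | 1086646.00 | 2014969.00
x_c = 1086646.00 / 20042.00 = 54.22 mm
y_c = 2014969.00 / 20042.00 = 100.54 mm

x_c = 54.22 mm, y_c = 100.54 mm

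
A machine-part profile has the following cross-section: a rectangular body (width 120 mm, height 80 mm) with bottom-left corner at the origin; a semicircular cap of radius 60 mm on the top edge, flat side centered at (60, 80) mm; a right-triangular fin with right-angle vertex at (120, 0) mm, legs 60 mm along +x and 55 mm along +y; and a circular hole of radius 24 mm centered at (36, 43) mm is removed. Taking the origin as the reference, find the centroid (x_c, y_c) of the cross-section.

x_c = 71.62 mm, y_c = 61.80 mm

rectangular body: A = 120 × 80 = 9600.00, centroid at (60.00, 40.00).
semicircular top: A = ½π·60² = 5654.87, centroid at (60.00, 105.46).
triangular fin: A = ½·60·55 = 1650.00, centroid at (140.00, 18.33).
hole: A = −π·24² = -1809.56, centroid at (36.00, 43.00).
ΣA = 15095.31 mm²
ΣAx_c = (9600.00)(60.00) + (5654.87)(60.00) + (1650.00)(140.00) + (-1809.56)(36.00) = 1081147.94 mm³
ΣAy_c = (9600.00)(40.00) + (5654.87)(105.46) + (1650.00)(18.33) + (-1809.56)(43.00) = 932828.38 mm³
x_c = 1081147.94 / 15095.31 = 71.62 mm
y_c = 932828.38 / 15095.31 = 61.80 mm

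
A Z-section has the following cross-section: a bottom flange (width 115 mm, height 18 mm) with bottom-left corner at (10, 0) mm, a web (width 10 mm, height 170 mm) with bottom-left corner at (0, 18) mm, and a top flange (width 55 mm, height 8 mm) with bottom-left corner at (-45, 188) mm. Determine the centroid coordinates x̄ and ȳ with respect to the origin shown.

x̄ = 33.38 mm, ȳ = 66.08 mm

bottom flange: A = 115 × 18 = 2070.00, centroid at (67.50, 9.00).
web: A = 10 × 170 = 1700.00, centroid at (5.00, 103.00).
top flange: A = 55 × 8 = 440.00, centroid at (-17.50, 192.00).
ΣA = 4210.00 mm²
ΣAx̄ = (2070.00)(67.50) + (1700.00)(5.00) + (440.00)(-17.50) = 140525.00 mm³
ΣAȳ = (2070.00)(9.00) + (1700.00)(103.00) + (440.00)(192.00) = 278210.00 mm³
x̄ = 140525.00 / 4210.00 = 33.38 mm
ȳ = 278210.00 / 4210.00 = 66.08 mm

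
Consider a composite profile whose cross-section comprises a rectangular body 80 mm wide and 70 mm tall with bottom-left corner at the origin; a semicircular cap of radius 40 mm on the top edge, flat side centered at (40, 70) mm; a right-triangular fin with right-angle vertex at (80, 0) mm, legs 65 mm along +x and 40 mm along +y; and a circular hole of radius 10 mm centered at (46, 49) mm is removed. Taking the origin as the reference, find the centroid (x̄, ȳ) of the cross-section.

x̄ = 48.60 mm, ȳ = 45.78 mm

Part | A | x̄ᵢ | ȳᵢ | A·x̄ᵢ | A·ȳᵢ
rectangular body | 5600.00 | 40.00 | 35.00 | 224000.00 | 196000.00
semicircular top | 2513.27 | 40.00 | 86.98 | 100530.96 | 218595.86
triangular fin | 1300.00 | 101.67 | 13.33 | 132166.67 | 17333.33
hole | -314.16 | 46.00 | 49.00 | -14451.33 | -15393.80
Σ | 9099.11 |  |  | 442246.31 | 416535.38
x̄ = 442246.31 / 9099.11 = 48.60 mm
ȳ = 416535.38 / 9099.11 = 45.78 mm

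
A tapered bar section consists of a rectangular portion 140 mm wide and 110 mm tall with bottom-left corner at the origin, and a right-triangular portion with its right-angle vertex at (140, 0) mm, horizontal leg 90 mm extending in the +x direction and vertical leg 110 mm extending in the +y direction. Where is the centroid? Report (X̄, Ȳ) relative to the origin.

X̄ = 94.32 mm, Ȳ = 50.54 mm

rectangular portion: A = 140 × 110 = 15400.00, centroid at (70.00, 55.00).
triangular portion: A = ½·90·110 = 4950.00, centroid at (170.00, 36.67).
ΣA = 20350.00 mm², ΣAX̄ = 1919500.00 mm³, ΣAȲ = 1028500.00 mm³.
X̄ = 1919500.00/20350.00 = 94.32 mm; Ȳ = 1028500.00/20350.00 = 50.54 mm.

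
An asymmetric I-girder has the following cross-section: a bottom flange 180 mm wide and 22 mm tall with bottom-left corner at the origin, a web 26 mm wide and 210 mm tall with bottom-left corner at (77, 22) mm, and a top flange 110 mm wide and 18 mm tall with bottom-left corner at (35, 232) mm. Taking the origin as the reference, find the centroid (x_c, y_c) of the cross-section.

bottom flange: A = 180 × 22 = 3960.00, centroid at (90.00, 11.00).
web: A = 26 × 210 = 5460.00, centroid at (90.00, 127.00).
top flange: A = 110 × 18 = 1980.00, centroid at (90.00, 241.00).
ΣA = 11400.00 mm², ΣAx_c = 1026000.00 mm³, ΣAy_c = 1214160.00 mm³.
x_c = 1026000.00/11400.00 = 90.00 mm; y_c = 1214160.00/11400.00 = 106.51 mm.

x_c = 90.00 mm, y_c = 106.51 mm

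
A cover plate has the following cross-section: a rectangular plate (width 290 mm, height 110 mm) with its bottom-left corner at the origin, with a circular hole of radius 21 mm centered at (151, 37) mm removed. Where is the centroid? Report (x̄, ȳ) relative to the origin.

x̄ = 144.73 mm, ȳ = 55.82 mm

plate: A = 290 × 110 = 31900.00, centroid at (145.00, 55.00).
hole: A = −π·21² = -1385.44, centroid at (151.00, 37.00).
ΣA = 30514.56 mm², ΣAx̄ = 4416298.20 mm³, ΣAȳ = 1703238.63 mm³.
x̄ = 4416298.20/30514.56 = 144.73 mm; ȳ = 1703238.63/30514.56 = 55.82 mm.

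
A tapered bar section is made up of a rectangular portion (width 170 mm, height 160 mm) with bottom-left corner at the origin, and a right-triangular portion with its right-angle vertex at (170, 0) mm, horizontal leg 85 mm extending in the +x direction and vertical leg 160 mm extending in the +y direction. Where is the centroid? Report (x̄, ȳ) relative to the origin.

rectangular portion: A = 170 × 160 = 27200.00, centroid at (85.00, 80.00).
triangular portion: A = ½·85·160 = 6800.00, centroid at (198.33, 53.33).
ΣA = 34000.00 mm², ΣAx̄ = 3660666.67 mm³, ΣAȳ = 2538666.67 mm³.
x̄ = 3660666.67/34000.00 = 107.67 mm; ȳ = 2538666.67/34000.00 = 74.67 mm.

x̄ = 107.67 mm, ȳ = 74.67 mm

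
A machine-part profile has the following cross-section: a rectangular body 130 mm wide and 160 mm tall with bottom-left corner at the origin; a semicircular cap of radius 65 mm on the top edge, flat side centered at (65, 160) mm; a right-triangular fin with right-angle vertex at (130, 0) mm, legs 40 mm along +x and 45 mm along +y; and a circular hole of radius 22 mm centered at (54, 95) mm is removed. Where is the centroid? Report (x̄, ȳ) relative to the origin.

rectangular body: A = 130 × 160 = 20800.00, centroid at (65.00, 80.00).
semicircular top: A = ½π·65² = 6636.61, centroid at (65.00, 187.59).
triangular fin: A = ½·40·45 = 900.00, centroid at (143.33, 15.00).
hole: A = −π·22² = -1520.53, centroid at (54.00, 95.00).
ΣA = 26816.08 mm², ΣAx̄ = 1830271.28 mm³, ΣAȳ = 2777991.22 mm³.
x̄ = 1830271.28/26816.08 = 68.25 mm; ȳ = 2777991.22/26816.08 = 103.59 mm.

x̄ = 68.25 mm, ȳ = 103.59 mm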